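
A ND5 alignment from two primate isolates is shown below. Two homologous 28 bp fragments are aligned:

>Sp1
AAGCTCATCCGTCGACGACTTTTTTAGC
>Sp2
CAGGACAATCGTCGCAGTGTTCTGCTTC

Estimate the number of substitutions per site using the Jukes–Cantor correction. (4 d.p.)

0.8240

The sequences differ at 14 of 28 sites, so p = 14/28 = 0.5.
d = −(3/4) ln(1 − 4p/3) = −0.75 ln(1 − 0.666667) = −0.75 ln(0.333333)
  = −0.75 × (-1.098613) = 0.823960 substitutions/site.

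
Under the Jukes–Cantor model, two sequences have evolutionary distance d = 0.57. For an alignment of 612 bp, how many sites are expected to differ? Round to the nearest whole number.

Invert JC69: p = (3/4)(1 − e^(−4d/3)) = 0.75 × (1 − e^(-0.76)) = 0.75 × (1 − 0.467666) = 0.399251.
Expected differing sites = pL ≈ 0.399251 × 612 = 244.341612 ≈ 244.

244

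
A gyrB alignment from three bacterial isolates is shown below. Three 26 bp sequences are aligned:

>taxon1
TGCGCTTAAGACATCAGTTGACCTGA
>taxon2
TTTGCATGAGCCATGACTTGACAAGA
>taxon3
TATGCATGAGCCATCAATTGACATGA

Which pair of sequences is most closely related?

taxon1–taxon2: 9/26 differ, p = 0.346, d = 0.464.
taxon1–taxon3: 7/26 differ, p = 0.269, d = 0.334.
taxon2–taxon3: 4/26 differ, p = 0.154, d = 0.172.
The smallest distance is between taxon2 and taxon3.

taxon2 and taxon3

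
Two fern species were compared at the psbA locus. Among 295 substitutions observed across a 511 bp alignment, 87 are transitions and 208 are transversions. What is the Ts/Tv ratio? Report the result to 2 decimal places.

0.42

R = 87/208 = 0.418269… ≈ 0.42 (to 2 d.p.).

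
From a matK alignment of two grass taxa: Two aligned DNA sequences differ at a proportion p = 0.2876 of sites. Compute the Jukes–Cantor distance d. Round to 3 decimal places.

0.363

d = −(3/4) ln(1 − 4p/3) = −0.75 ln(1 − 0.383467) = −0.75 ln(0.616533)
  = −0.75 × (-0.483643) = 0.362732 substitutions/site.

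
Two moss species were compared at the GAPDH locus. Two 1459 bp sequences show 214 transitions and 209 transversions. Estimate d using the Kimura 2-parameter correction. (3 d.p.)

P = 214/1459 ≈ 0.146676 and Q = 209/1459 ≈ 0.143249.
Under the Kimura two-parameter model, d = −½ ln(1 − 2P − Q) − ¼ ln(1 − 2Q).
1 − 2P − Q = 0.563399, giving −½ ln(0.563399) = 0.286884.
1 − 2Q = 0.713502, giving −¼ ln(0.713502) = 0.084393.
d = 0.286884 + 0.084393 = 0.371277.

0.371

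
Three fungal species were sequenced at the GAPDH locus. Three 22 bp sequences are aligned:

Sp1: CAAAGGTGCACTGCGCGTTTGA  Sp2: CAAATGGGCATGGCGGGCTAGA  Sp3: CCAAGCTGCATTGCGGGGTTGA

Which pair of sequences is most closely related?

Sp1 and Sp3

Sp1–Sp2: 7/22 differ, p = 0.318, d = 0.414.
Sp1–Sp3: 5/22 differ, p = 0.227, d = 0.271.
Sp2–Sp3: 7/22 differ, p = 0.318, d = 0.414.
The smallest distance is between Sp1 and Sp3.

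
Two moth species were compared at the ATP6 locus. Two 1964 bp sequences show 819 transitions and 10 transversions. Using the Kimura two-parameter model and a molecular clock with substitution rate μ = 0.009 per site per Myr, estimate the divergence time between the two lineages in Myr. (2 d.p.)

P = 819/1964 ≈ 0.417006 and Q = 10/1964 ≈ 0.005092.
Under the Kimura two-parameter model, d = −½ ln(1 − 2P − Q) − ¼ ln(1 − 2Q).
1 − 2P − Q = 0.160896, giving −½ ln(0.160896) = 0.913499.
1 − 2Q = 0.989816, giving −¼ ln(0.989816) = 0.002559.
d = 0.913499 + 0.002559 = 0.916058.
Under a molecular clock d = 2μt, so t = d/(2μ) = 0.916058 / (2 × 0.009) = 50.89 Myr.

50.89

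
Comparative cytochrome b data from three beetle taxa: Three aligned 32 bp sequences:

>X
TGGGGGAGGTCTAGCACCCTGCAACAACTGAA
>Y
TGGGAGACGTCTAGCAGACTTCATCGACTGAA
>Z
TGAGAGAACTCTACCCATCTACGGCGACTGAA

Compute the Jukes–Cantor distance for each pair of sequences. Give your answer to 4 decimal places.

d(X,Y) = 0.2586, d(X,Z) = 0.5199, d(Y,Z) = 0.4042

X–Y: 7/32 sites differ → p = 0.21875, d = −0.75 ln(1 − 0.291667) = 0.258631 ≈ 0.2586.
X–Z: 12/32 sites differ → p = 0.375, d = −0.75 ln(1 − 0.5) = 0.519860 ≈ 0.5199.
Y–Z: 10/32 sites differ → p = 0.3125, d = −0.75 ln(1 − 0.416667) = 0.404248 ≈ 0.4042.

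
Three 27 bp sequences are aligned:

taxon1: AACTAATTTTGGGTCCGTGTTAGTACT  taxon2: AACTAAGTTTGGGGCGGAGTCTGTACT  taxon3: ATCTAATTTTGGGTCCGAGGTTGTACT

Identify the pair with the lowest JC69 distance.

taxon1–taxon2: 6/27 differ, p = 0.222, d = 0.264.
taxon1–taxon3: 4/27 differ, p = 0.148, d = 0.165.
taxon2–taxon3: 6/27 differ, p = 0.222, d = 0.264.
The smallest distance is between taxon1 and taxon3.

taxon1 and taxon3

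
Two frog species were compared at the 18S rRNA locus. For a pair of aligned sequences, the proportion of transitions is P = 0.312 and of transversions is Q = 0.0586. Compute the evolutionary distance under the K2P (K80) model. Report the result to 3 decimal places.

Under the Kimura two-parameter model, d = −½ ln(1 − 2P − Q) − ¼ ln(1 − 2Q).
1 − 2P − Q = 0.3174, giving −½ ln(0.3174) = 0.573796.
1 − 2Q = 0.8828, giving −¼ ln(0.8828) = 0.031164.
d = 0.573796 + 0.031164 = 0.604960.

0.605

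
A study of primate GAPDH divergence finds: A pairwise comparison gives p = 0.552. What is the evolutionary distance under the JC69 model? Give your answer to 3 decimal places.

d = −(3/4) ln(1 − 4p/3) = −0.75 ln(1 − 0.736) = −0.75 ln(0.264)
  = −0.75 × (-1.331806) = 0.998855 substitutions/site.

0.999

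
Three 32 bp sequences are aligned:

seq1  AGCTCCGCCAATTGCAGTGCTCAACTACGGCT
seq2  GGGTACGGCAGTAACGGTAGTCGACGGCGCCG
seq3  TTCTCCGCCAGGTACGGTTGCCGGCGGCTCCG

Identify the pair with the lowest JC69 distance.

seq2 and seq3

seq1–seq2: 15/32 differ, p = 0.469, d = 0.736.
seq1–seq3: 16/32 differ, p = 0.500, d = 0.824.
seq2–seq3: 11/32 differ, p = 0.344, d = 0.460.
The smallest distance is between seq2 and seq3.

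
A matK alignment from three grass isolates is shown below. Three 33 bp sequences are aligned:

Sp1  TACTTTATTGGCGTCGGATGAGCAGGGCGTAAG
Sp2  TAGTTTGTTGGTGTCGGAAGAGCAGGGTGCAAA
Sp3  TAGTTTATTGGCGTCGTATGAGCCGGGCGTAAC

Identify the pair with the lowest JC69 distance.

Sp1–Sp2: 7/33 differ, p = 0.212, d = 0.249.
Sp1–Sp3: 4/33 differ, p = 0.121, d = 0.132.
Sp2–Sp3: 8/33 differ, p = 0.242, d = 0.293.
The smallest distance is between Sp1 and Sp3.

Sp1 and Sp3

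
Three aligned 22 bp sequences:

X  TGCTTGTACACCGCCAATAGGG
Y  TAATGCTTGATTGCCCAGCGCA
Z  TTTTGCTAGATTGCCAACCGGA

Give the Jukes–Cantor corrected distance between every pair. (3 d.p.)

d(X,Y) = 1.163, d(X,Z) = 0.699, d(Y,Z) = 0.339

X–Y: 13/22 sites differ → p ≈ 0.590909, d = −0.75 ln(1 − 0.787879) = 1.162949 ≈ 1.163.
X–Z: 10/22 sites differ → p ≈ 0.454545, d = −0.75 ln(1 − 0.60606) = 0.698667 ≈ 0.699.
Y–Z: 6/22 sites differ → p ≈ 0.272727, d = −0.75 ln(1 − 0.363636) = 0.338988 ≈ 0.339.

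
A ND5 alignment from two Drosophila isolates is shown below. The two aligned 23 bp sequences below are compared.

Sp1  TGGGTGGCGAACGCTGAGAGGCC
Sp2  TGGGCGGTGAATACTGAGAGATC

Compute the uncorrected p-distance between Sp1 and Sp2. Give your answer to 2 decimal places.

0.26

The sequences differ at 6 of 23 positions (sites 5, 8, 12, 13, 21, 22).
p = 6/23 = 0.260869… ≈ 0.26 (to 2 d.p.).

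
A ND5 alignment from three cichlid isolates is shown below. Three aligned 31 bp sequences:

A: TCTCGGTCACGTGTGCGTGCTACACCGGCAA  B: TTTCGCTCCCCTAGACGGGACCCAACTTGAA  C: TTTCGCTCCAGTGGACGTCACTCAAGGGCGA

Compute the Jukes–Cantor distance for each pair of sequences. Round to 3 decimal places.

d(A,B) = 0.777, d(A,C) = 0.614, d(B,C) = 0.481

A–B: 15/31 sites differ → p ≈ 0.483871, d = −0.75 ln(1 − 0.645161) = 0.777068 ≈ 0.777.
A–C: 13/31 sites differ → p ≈ 0.419355, d = −0.75 ln(1 − 0.55914) = 0.614271 ≈ 0.614.
B–C: 11/31 sites differ → p ≈ 0.354839, d = −0.75 ln(1 − 0.473119) = 0.480585 ≈ 0.481.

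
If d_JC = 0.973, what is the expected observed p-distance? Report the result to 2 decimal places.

0.55

p = (3/4)(1 − e^(−4d/3)) = 0.75 × (1 − e^(-1.297333)) = 0.75 × (1 − 0.273260) = 0.545055.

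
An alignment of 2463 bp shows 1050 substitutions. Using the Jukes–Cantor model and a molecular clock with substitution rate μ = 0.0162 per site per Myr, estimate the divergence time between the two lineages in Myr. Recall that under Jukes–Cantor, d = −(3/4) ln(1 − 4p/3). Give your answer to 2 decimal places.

p = 1050/2463 ≈ 0.426309.
d = −(3/4) ln(1 − 4p/3) = −0.75 ln(1 − 0.568412) = −0.75 ln(0.431588)
  = −0.75 × (-0.840284) = 0.630213 substitutions/site.
Under a molecular clock d = 2μt, so t = d/(2μ) = 0.630213 / (2 × 0.0162) = 19.45 Myr.

19.45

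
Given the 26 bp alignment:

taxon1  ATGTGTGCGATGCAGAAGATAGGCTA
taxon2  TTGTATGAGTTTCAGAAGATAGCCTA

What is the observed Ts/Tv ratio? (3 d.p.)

Transitions are A↔G and C↔T; transversions are all other mismatches.
Transitions: 1. Transversions: 5.
R = 1/5 = 0.200.

0.200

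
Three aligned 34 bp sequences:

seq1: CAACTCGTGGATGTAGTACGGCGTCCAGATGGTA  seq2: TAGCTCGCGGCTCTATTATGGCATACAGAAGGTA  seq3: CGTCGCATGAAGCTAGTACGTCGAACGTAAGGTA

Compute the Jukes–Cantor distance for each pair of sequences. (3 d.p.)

seq1–seq2: 10/34 sites differ → p ≈ 0.294118, d = −0.75 ln(1 − 0.392157) = 0.373379 ≈ 0.373.
seq1–seq3: 13/34 sites differ → p ≈ 0.382353, d = −0.75 ln(1 − 0.509804) = 0.534712 ≈ 0.535.
seq2–seq3: 16/34 sites differ → p ≈ 0.470588, d = −0.75 ln(1 − 0.627451) = 0.740540 ≈ 0.741.

d(seq1,seq2) = 0.373, d(seq1,seq3) = 0.535, d(seq2,seq3) = 0.741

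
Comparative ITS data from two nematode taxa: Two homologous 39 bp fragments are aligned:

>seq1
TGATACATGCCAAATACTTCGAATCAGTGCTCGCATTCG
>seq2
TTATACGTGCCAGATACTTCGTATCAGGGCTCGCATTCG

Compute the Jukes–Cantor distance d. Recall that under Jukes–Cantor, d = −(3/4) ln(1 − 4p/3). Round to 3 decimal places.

The sequences differ at 5 of 39 sites (2, 7, 13, 22, 28), so p = 5/39 ≈ 0.128205.
d = −(3/4) ln(1 − 4p/3) = −0.75 ln(1 − 0.17094) = −0.75 ln(0.82906)
  = −0.75 × (-0.187463) = 0.140597 substitutions/site.

0.141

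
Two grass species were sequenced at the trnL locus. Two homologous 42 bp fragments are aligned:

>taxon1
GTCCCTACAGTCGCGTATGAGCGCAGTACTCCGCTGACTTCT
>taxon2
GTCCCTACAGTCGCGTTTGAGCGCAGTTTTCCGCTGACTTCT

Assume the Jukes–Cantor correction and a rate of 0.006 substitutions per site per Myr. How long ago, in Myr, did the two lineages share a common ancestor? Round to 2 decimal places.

6.26

The sequences differ at 3 of 42 sites (17, 28, 29), so p = 3/42 ≈ 0.071429.
d = −(3/4) ln(1 − 4p/3) = −0.75 ln(1 − 0.095239) = −0.75 ln(0.904761)
  = −0.75 × (-0.100084) = 0.075063 substitutions/site.
Under a molecular clock d = 2μt, so t = d/(2μ) = 0.075063 / (2 × 0.006) = 6.26 Myr.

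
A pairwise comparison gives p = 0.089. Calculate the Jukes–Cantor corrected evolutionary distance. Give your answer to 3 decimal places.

0.095

d = −(3/4) ln(1 − 4p/3) = −0.75 ln(1 − 0.118667) = −0.75 ln(0.881333)
  = −0.75 × (-0.126320) = 0.094740 substitutions/site.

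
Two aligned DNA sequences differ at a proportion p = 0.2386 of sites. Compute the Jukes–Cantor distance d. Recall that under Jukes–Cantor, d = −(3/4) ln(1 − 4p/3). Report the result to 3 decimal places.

d = −(3/4) ln(1 − 4p/3) = −0.75 ln(1 − 0.318133) = −0.75 ln(0.681867)
  = −0.75 × (-0.382921) = 0.287191 substitutions/site.

0.287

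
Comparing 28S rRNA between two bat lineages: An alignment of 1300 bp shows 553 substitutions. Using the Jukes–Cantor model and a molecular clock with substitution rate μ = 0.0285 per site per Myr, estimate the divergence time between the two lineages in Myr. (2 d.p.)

p = 553/1300 ≈ 0.425385.
d = −(3/4) ln(1 − 4p/3) = −0.75 ln(1 − 0.56718) = −0.75 ln(0.43282)
  = −0.75 × (-0.837433) = 0.628075 substitutions/site.
Under a molecular clock d = 2μt, so t = d/(2μ) = 0.628075 / (2 × 0.0285) = 11.02 Myr.

11.02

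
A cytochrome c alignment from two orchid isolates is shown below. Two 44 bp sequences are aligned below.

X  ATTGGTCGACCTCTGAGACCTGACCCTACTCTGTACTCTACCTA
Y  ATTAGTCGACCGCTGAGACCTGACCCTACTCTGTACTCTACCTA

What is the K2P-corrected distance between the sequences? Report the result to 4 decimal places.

0.0469

Of 44 sites, 1 differences are transitions and 1 are transversions, so P = 1/44 ≈ 0.022727 and Q = 1/44 ≈ 0.022727.
Under the Kimura two-parameter model, d = −½ ln(1 − 2P − Q) − ¼ ln(1 − 2Q).
1 − 2P − Q = 0.931819, giving −½ ln(0.931819) = 0.035308.
1 − 2Q = 0.954546, giving −¼ ln(0.954546) = 0.011630.
d = 0.035308 + 0.011630 = 0.046938.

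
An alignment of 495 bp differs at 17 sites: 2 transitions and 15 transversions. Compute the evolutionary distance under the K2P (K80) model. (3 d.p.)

P = 2/495 ≈ 0.00404 and Q = 15/495 ≈ 0.030303.
Under the Kimura two-parameter model, d = −½ ln(1 − 2P − Q) − ¼ ln(1 − 2Q).
1 − 2P − Q = 0.961617, giving −½ ln(0.961617) = 0.019570.
1 − 2Q = 0.939394, giving −¼ ln(0.939394) = 0.015630.
d = 0.019570 + 0.015630 = 0.035200.

0.035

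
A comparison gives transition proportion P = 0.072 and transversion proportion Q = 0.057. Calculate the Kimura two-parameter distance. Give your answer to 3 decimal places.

0.142

Under the Kimura two-parameter model, d = −½ ln(1 − 2P − Q) − ¼ ln(1 − 2Q).
1 − 2P − Q = 0.799, giving −½ ln(0.799) = 0.112197.
1 − 2Q = 0.886, giving −¼ ln(0.886) = 0.030260.
d = 0.112197 + 0.030260 = 0.142457.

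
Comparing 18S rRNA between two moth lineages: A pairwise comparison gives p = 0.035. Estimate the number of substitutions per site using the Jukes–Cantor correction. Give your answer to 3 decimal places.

d = −(3/4) ln(1 − 4p/3) = −0.75 ln(1 − 0.046667) = −0.75 ln(0.953333)
  = −0.75 × (-0.047791) = 0.035843 substitutions/site.

0.036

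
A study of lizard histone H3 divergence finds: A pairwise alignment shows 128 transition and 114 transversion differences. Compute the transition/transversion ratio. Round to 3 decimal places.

1.123

R = 128/114 = 1.122807… ≈ 1.123 (to 3 d.p.).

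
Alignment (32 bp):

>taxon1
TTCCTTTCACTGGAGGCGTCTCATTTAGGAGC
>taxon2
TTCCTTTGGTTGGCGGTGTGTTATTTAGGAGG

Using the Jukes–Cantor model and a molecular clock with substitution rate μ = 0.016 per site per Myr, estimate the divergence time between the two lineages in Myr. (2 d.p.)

9.50

The sequences differ at 8 of 32 sites (8, 9, 10, 14, 17, 20, 22, 32), so p = 8/32 = 0.25.
d = −(3/4) ln(1 − 4p/3) = −0.75 ln(1 − 0.333333) = −0.75 ln(0.666667)
  = −0.75 × (-0.405465) = 0.304099 substitutions/site.
Under a molecular clock d = 2μt, so t = d/(2μ) = 0.304099 / (2 × 0.016) = 9.50 Myr.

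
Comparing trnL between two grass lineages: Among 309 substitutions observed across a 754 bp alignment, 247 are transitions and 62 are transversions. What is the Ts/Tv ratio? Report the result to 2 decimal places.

R = 247/62 = 3.983870… ≈ 3.98 (to 2 d.p.).

3.98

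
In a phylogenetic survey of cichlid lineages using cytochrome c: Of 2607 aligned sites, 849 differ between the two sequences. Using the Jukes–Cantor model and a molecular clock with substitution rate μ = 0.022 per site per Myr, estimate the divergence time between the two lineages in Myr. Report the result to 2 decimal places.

p = 849/2607 ≈ 0.325662.
d = −(3/4) ln(1 − 4p/3) = −0.75 ln(1 − 0.434216) = −0.75 ln(0.565784)
  = −0.75 × (-0.569543) = 0.427157 substitutions/site.
Under a molecular clock d = 2μt, so t = d/(2μ) = 0.427157 / (2 × 0.022) = 9.71 Myr.

9.71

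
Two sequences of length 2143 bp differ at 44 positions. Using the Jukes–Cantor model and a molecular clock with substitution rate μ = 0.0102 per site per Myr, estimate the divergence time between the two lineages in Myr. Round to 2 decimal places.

1.02

p = 44/2143 ≈ 0.020532.
d = −(3/4) ln(1 − 4p/3) = −0.75 ln(1 − 0.027376) = −0.75 ln(0.972624)
  = −0.75 × (-0.027758) = 0.020819 substitutions/site.
Under a molecular clock d = 2μt, so t = d/(2μ) = 0.020819 / (2 × 0.0102) = 1.02 Myr.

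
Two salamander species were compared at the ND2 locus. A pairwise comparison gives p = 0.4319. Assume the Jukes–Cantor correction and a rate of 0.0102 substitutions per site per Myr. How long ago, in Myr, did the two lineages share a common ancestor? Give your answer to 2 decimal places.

31.53

d = −(3/4) ln(1 − 4p/3) = −0.75 ln(1 − 0.575867) = −0.75 ln(0.424133)
  = −0.75 × (-0.857708) = 0.643281 substitutions/site.
Under a molecular clock d = 2μt, so t = d/(2μ) = 0.643281 / (2 × 0.0102) = 31.53 Myr.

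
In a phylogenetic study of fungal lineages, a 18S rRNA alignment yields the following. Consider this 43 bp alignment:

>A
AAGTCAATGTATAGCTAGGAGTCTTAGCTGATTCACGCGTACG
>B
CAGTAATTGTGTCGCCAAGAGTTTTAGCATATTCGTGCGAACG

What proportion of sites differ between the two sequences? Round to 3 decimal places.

The sequences differ at 13 of 43 positions.
p = 13/43 = 0.302325… ≈ 0.302 (to 3 d.p.).

0.302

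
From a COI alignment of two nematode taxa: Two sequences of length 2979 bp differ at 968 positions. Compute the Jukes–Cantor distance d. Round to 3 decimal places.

p = 968/2979 ≈ 0.324941.
d = −(3/4) ln(1 − 4p/3) = −0.75 ln(1 − 0.433255) = −0.75 ln(0.566745)
  = −0.75 × (-0.567846) = 0.425885 substitutions/site.

0.426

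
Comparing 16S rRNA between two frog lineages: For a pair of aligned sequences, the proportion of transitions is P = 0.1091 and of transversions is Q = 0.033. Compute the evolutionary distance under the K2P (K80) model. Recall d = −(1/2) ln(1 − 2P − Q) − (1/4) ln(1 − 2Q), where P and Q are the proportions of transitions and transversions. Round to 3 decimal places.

Under the Kimura two-parameter model, d = −½ ln(1 − 2P − Q) − ¼ ln(1 − 2Q).
1 − 2P − Q = 0.7488, giving −½ ln(0.7488) = 0.144642.
1 − 2Q = 0.934, giving −¼ ln(0.934) = 0.017070.
d = 0.144642 + 0.017070 = 0.161712.

0.162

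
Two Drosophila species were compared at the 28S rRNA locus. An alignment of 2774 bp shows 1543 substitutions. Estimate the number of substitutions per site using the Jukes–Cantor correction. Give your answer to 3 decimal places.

p = 1543/2774 ≈ 0.556236.
d = −(3/4) ln(1 − 4p/3) = −0.75 ln(1 − 0.741648) = −0.75 ln(0.258352)
  = −0.75 × (-1.353432) = 1.015074 substitutions/site.

1.015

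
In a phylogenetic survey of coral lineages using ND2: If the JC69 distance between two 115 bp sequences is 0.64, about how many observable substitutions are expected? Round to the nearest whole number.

Invert JC69: p = (3/4)(1 − e^(−4d/3)) = 0.75 × (1 − e^(-0.853333)) = 0.75 × (1 − 0.425993) = 0.430505.
Expected differing sites = pL ≈ 0.430505 × 115 = 49.508075 ≈ 50.

50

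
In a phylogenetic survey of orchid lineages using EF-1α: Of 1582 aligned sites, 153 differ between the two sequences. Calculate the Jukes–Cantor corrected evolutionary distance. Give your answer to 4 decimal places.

0.1035

p = 153/1582 ≈ 0.096713.
d = −(3/4) ln(1 − 4p/3) = −0.75 ln(1 − 0.128951) = −0.75 ln(0.871049)
  = −0.75 × (-0.138057) = 0.103543 substitutions/site.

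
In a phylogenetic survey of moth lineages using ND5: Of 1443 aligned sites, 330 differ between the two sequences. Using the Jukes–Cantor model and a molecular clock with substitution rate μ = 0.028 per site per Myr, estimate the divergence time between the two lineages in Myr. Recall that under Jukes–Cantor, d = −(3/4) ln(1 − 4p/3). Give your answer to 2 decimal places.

4.87

p = 330/1443 ≈ 0.22869.
d = −(3/4) ln(1 − 4p/3) = −0.75 ln(1 − 0.30492) = −0.75 ln(0.69508)
  = −0.75 × (-0.363728) = 0.272796 substitutions/site.
Under a molecular clock d = 2μt, so t = d/(2μ) = 0.272796 / (2 × 0.028) = 4.87 Myr.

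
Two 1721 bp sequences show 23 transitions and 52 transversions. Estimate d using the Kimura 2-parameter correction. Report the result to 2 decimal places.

0.04

P = 23/1721 ≈ 0.013364 and Q = 52/1721 ≈ 0.030215.
Under the Kimura two-parameter model, d = −½ ln(1 − 2P − Q) − ¼ ln(1 − 2Q).
1 − 2P − Q = 0.943057, giving −½ ln(0.943057) = 0.029314.
1 − 2Q = 0.93957, giving −¼ ln(0.93957) = 0.015583.
d = 0.029314 + 0.015583 = 0.044897.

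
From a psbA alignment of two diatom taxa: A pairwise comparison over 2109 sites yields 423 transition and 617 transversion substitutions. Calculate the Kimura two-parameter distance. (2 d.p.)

0.81

P = 423/2109 ≈ 0.200569 and Q = 617/2109 ≈ 0.292556.
Under the Kimura two-parameter model, d = −½ ln(1 − 2P − Q) − ¼ ln(1 − 2Q).
1 − 2P − Q = 0.306306, giving −½ ln(0.306306) = 0.591585.
1 − 2Q = 0.414888, giving −¼ ln(0.414888) = 0.219937.
d = 0.591585 + 0.219937 = 0.811522.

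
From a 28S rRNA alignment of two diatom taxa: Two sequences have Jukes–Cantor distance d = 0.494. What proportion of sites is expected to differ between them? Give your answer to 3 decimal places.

p = (3/4)(1 − e^(−4d/3)) = 0.75 × (1 − e^(-0.658667)) = 0.75 × (1 − 0.517541) = 0.361844.

0.362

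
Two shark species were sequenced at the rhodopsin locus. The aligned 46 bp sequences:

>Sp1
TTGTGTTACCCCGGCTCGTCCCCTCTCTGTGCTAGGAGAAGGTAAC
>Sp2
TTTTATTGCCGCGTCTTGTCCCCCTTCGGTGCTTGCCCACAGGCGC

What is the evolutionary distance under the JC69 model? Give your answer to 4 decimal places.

The sequences differ at 18 of 46 sites, so p = 18/46 ≈ 0.391304.
d = −(3/4) ln(1 − 4p/3) = −0.75 ln(1 − 0.521739) = −0.75 ln(0.478261)
  = −0.75 × (-0.737599) = 0.553199 substitutions/site.

0.5532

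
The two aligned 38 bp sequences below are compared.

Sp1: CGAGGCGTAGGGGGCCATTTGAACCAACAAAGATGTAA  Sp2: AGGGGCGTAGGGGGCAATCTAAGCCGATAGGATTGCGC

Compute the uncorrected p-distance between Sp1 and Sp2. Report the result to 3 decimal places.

The sequences differ at 15 of 38 positions.
p = 15/38 = 0.394736… ≈ 0.395 (to 3 d.p.).

0.395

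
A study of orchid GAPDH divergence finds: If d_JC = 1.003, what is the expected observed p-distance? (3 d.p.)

p = (3/4)(1 − e^(−4d/3)) = 0.75 × (1 − e^(-1.337333)) = 0.75 × (1 − 0.262545) = 0.553091.

0.553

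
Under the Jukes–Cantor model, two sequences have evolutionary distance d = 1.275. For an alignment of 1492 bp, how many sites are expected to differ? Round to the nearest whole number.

915

Invert JC69: p = (3/4)(1 − e^(−4d/3)) = 0.75 × (1 − e^(-1.7)) = 0.75 × (1 − 0.182684) = 0.612987.
Expected differing sites = pL ≈ 0.612987 × 1492 = 914.576604 ≈ 915.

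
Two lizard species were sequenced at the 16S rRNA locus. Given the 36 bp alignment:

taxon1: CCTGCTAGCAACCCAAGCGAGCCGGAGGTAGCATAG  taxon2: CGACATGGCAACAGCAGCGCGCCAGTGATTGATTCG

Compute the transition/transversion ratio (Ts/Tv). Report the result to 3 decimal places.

Transitions are A↔G and C↔T; transversions are all other mismatches.
Transitions: 3. Transversions: 13.
R = 3/13 = 0.230769… ≈ 0.231 (to 3 d.p.).

0.231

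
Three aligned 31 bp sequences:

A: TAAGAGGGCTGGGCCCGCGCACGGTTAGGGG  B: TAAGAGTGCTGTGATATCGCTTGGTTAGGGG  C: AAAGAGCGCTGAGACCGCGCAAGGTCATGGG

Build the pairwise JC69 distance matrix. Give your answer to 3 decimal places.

A–B: 8/31 sites differ → p ≈ 0.258065, d = −0.75 ln(1 − 0.344087) = 0.316295 ≈ 0.316.
A–C: 7/31 sites differ → p ≈ 0.225806, d = −0.75 ln(1 − 0.301075) = 0.268659 ≈ 0.269.
B–C: 10/31 sites differ → p ≈ 0.322581, d = −0.75 ln(1 − 0.430108) = 0.421731 ≈ 0.422.

d(A,B) = 0.316, d(A,C) = 0.269, d(B,C) = 0.422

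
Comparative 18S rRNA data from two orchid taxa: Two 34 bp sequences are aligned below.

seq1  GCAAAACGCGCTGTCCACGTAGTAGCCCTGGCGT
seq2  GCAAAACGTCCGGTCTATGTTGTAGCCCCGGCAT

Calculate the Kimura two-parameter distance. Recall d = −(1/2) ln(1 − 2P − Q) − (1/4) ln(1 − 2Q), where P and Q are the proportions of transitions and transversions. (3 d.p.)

Of 34 sites, 5 differences are transitions and 3 are transversions, so P = 5/34 ≈ 0.147059 and Q = 3/34 ≈ 0.088235.
Under the Kimura two-parameter model, d = −½ ln(1 − 2P − Q) − ¼ ln(1 − 2Q).
1 − 2P − Q = 0.617647, giving −½ ln(0.617647) = 0.240919.
1 − 2Q = 0.82353, giving −¼ ln(0.82353) = 0.048539.
d = 0.240919 + 0.048539 = 0.289458.

0.289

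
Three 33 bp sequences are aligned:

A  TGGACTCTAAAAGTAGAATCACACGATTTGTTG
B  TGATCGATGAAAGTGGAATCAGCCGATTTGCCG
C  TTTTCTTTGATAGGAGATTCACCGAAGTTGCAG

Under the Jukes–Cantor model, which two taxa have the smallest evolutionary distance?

A–B: 10/33 differ, p = 0.303, d = 0.388.
A–C: 14/33 differ, p = 0.424, d = 0.625.
B–C: 13/33 differ, p = 0.394, d = 0.559.
The smallest distance is between A and B.

A and B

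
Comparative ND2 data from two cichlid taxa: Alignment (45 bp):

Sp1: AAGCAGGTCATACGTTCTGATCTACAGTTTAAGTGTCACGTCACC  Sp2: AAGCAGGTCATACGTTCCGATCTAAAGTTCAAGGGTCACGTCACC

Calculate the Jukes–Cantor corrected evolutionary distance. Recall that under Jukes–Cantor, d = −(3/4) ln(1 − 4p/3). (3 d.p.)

The sequences differ at 4 of 45 sites (18, 25, 30, 34), so p = 4/45 ≈ 0.088889.
d = −(3/4) ln(1 − 4p/3) = −0.75 ln(1 − 0.118519) = −0.75 ln(0.881481)
  = −0.75 × (-0.126152) = 0.094614 substitutions/site.

0.095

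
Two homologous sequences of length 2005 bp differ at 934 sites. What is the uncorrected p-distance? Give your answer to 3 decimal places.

p = 934/2005 = 0.465835… ≈ 0.466 (to 3 d.p.).

0.466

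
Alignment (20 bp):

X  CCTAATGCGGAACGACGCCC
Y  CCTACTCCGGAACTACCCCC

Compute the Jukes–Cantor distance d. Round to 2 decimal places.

0.23

The sequences differ at 4 of 20 sites (5, 7, 14, 17), so p = 4/20 = 0.2.
d = −(3/4) ln(1 − 4p/3) = −0.75 ln(1 − 0.266667) = −0.75 ln(0.733333)
  = −0.75 × (-0.310155) = 0.232616 substitutions/site.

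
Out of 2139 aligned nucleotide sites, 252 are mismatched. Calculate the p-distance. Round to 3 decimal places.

p = 252/2139 = 0.117812… ≈ 0.118 (to 3 d.p.).

0.118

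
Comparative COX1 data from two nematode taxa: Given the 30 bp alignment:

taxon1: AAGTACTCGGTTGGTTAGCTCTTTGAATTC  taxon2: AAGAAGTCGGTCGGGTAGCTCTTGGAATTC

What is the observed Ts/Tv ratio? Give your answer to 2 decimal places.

Transitions are A↔G and C↔T; transversions are all other mismatches.
Transitions: 1. Transversions: 4.
R = 1/4 = 0.25.

0.25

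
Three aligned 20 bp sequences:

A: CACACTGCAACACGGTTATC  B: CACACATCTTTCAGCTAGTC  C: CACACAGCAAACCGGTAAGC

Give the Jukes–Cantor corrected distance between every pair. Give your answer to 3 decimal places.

A–B: 10/20 sites differ → p = 0.5, d = −0.75 ln(1 − 0.666667) = 0.823960 ≈ 0.824.
A–C: 5/20 sites differ → p = 0.25, d = −0.75 ln(1 − 0.333333) = 0.304098 ≈ 0.304.
B–C: 8/20 sites differ → p = 0.4, d = −0.75 ln(1 − 0.533333) = 0.571605 ≈ 0.572.

d(A,B) = 0.824, d(A,C) = 0.304, d(B,C) = 0.572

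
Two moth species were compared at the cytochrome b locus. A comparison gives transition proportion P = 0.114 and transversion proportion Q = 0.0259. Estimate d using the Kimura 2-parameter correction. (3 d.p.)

0.160

Under the Kimura two-parameter model, d = −½ ln(1 − 2P − Q) − ¼ ln(1 − 2Q).
1 − 2P − Q = 0.7461, giving −½ ln(0.7461) = 0.146448.
1 − 2Q = 0.9482, giving −¼ ln(0.9482) = 0.013297.
d = 0.146448 + 0.013297 = 0.159745.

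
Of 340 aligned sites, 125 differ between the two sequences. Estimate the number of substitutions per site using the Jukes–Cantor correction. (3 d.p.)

p = 125/340 ≈ 0.367647.
d = −(3/4) ln(1 − 4p/3) = −0.75 ln(1 − 0.490196) = −0.75 ln(0.509804)
  = −0.75 × (-0.673729) = 0.505297 substitutions/site.

0.505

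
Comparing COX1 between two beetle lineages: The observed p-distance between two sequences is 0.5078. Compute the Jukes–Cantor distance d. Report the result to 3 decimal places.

d = −(3/4) ln(1 − 4p/3) = −0.75 ln(1 − 0.677067) = −0.75 ln(0.322933)
  = −0.75 × (-1.130310) = 0.847733 substitutions/site.

0.848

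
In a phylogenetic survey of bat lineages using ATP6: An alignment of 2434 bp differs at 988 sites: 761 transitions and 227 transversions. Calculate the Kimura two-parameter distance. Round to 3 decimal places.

0.686

P = 761/2434 ≈ 0.312654 and Q = 227/2434 ≈ 0.093262.
Under the Kimura two-parameter model, d = −½ ln(1 − 2P − Q) − ¼ ln(1 − 2Q).
1 − 2P − Q = 0.28143, giving −½ ln(0.28143) = 0.633936.
1 − 2Q = 0.813476, giving −¼ ln(0.813476) = 0.051610.
d = 0.633936 + 0.051610 = 0.685546.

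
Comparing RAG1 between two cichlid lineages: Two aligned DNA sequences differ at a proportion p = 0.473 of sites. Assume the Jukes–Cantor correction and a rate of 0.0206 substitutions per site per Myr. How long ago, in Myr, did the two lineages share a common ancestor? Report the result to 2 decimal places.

d = −(3/4) ln(1 − 4p/3) = −0.75 ln(1 − 0.630667) = −0.75 ln(0.369333)
  = −0.75 × (-0.996057) = 0.747043 substitutions/site.
Under a molecular clock d = 2μt, so t = d/(2μ) = 0.747043 / (2 × 0.0206) = 18.13 Myr.

18.13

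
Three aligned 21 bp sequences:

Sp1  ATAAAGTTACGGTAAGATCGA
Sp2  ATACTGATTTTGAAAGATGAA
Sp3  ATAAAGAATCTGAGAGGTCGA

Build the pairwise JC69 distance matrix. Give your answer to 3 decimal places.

Sp1–Sp2: 9/21 sites differ → p ≈ 0.428571, d = −0.75 ln(1 − 0.571428) = 0.635472 ≈ 0.635.
Sp1–Sp3: 7/21 sites differ → p ≈ 0.333333, d = −0.75 ln(1 − 0.444444) = 0.440839 ≈ 0.441.
Sp2–Sp3: 8/21 sites differ → p ≈ 0.380952, d = −0.75 ln(1 − 0.507936) = 0.531860 ≈ 0.532.

d(Sp1,Sp2) = 0.635, d(Sp1,Sp3) = 0.441, d(Sp2,Sp3) = 0.532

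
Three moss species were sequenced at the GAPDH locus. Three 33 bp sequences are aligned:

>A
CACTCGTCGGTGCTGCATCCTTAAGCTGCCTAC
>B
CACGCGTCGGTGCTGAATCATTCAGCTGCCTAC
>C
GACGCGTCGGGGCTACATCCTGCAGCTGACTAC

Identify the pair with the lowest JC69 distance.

A–B: 4/33 differ, p = 0.121, d = 0.132.
A–C: 7/33 differ, p = 0.212, d = 0.249.
B–C: 7/33 differ, p = 0.212, d = 0.249.
The smallest distance is between A and B.

A and B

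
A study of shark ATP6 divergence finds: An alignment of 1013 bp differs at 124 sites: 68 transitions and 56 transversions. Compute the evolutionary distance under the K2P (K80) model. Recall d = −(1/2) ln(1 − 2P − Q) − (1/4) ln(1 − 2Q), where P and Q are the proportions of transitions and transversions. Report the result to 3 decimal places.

0.134

P = 68/1013 ≈ 0.067127 and Q = 56/1013 ≈ 0.055281.
Under the Kimura two-parameter model, d = −½ ln(1 − 2P − Q) − ¼ ln(1 − 2Q).
1 − 2P − Q = 0.810465, giving −½ ln(0.810465) = 0.105074.
1 − 2Q = 0.889438, giving −¼ ln(0.889438) = 0.029291.
d = 0.105074 + 0.029291 = 0.134365.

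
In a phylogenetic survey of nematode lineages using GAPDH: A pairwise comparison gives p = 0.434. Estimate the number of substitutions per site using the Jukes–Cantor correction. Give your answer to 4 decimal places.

0.6482

d = −(3/4) ln(1 − 4p/3) = −0.75 ln(1 − 0.578667) = −0.75 ln(0.421333)
  = −0.75 × (-0.864332) = 0.648249 substitutions/site.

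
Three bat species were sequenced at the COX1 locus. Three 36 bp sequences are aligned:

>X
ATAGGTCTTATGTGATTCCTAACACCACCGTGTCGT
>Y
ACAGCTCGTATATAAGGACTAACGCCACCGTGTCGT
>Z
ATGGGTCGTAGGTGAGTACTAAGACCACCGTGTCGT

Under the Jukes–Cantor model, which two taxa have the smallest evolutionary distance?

X and Z

X–Y: 9/36 differ, p = 0.250, d = 0.304.
X–Z: 6/36 differ, p = 0.167, d = 0.188.
Y–Z: 9/36 differ, p = 0.250, d = 0.304.
The smallest distance is between X and Z.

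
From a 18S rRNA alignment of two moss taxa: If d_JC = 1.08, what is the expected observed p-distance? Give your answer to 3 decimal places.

p = (3/4)(1 − e^(−4d/3)) = 0.75 × (1 − e^(-1.44)) = 0.75 × (1 − 0.236928) = 0.572304.

0.572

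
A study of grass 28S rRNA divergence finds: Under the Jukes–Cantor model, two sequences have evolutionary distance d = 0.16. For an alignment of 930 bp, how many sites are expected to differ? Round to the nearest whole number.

134

Invert JC69: p = (3/4)(1 − e^(−4d/3)) = 0.75 × (1 − e^(-0.213333)) = 0.75 × (1 − 0.807887) = 0.144085.
Expected differing sites = pL ≈ 0.144085 × 930 = 133.99905 ≈ 134.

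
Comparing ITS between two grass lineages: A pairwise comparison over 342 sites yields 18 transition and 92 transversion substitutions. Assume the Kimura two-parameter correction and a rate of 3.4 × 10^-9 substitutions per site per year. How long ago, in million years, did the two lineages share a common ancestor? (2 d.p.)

62.86

P = 18/342 ≈ 0.052632 and Q = 92/342 ≈ 0.269006.
Under the Kimura two-parameter model, d = −½ ln(1 − 2P − Q) − ¼ ln(1 − 2Q).
1 − 2P − Q = 0.62573, giving −½ ln(0.62573) = 0.234418.
1 − 2Q = 0.461988, giving −¼ ln(0.461988) = 0.193054.
d = 0.234418 + 0.193054 = 0.427472.
Under a molecular clock d = 2μt, so t = d/(2μ) = 0.427472 / (2 × 3.4 × 10^-9) = 62.86 million years.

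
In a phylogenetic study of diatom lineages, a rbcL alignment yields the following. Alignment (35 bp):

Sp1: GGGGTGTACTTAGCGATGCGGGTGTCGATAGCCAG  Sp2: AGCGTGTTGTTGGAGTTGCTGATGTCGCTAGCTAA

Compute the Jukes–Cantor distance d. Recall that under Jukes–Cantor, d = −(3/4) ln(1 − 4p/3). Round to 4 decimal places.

0.4582

The sequences differ at 12 of 35 sites, so p = 12/35 ≈ 0.342857.
d = −(3/4) ln(1 − 4p/3) = −0.75 ln(1 − 0.457143) = −0.75 ln(0.542857)
  = −0.75 × (-0.610909) = 0.458182 substitutions/site.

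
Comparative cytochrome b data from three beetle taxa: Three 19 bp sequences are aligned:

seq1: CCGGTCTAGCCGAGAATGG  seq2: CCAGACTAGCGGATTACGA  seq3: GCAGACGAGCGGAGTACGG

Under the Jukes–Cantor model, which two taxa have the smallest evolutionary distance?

seq1–seq2: 7/19 differ, p = 0.368, d = 0.507.
seq1–seq3: 7/19 differ, p = 0.368, d = 0.507.
seq2–seq3: 4/19 differ, p = 0.211, d = 0.247.
The smallest distance is between seq2 and seq3.

seq2 and seq3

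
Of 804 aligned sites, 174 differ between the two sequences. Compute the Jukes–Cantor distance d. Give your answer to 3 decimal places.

0.255

p = 174/804 ≈ 0.216418.
d = −(3/4) ln(1 − 4p/3) = −0.75 ln(1 − 0.288557) = −0.75 ln(0.711443)
  = −0.75 × (-0.340460) = 0.255345 substitutions/site.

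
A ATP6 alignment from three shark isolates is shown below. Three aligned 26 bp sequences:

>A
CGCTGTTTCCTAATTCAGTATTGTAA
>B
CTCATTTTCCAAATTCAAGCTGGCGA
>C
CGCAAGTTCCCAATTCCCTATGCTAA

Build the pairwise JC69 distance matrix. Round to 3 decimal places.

d(A,B) = 0.539, d(A,C) = 0.396, d(B,C) = 0.623

A–B: 10/26 sites differ → p ≈ 0.384615, d = −0.75 ln(1 − 0.51282) = 0.539341 ≈ 0.539.
A–C: 8/26 sites differ → p ≈ 0.307692, d = −0.75 ln(1 − 0.410256) = 0.396050 ≈ 0.396.
B–C: 11/26 sites differ → p ≈ 0.423077, d = −0.75 ln(1 − 0.564103) = 0.622762 ≈ 0.623.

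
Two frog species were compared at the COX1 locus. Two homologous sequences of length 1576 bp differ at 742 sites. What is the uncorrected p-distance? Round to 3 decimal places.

0.471

p = 742/1576 = 0.470812… ≈ 0.471 (to 3 d.p.).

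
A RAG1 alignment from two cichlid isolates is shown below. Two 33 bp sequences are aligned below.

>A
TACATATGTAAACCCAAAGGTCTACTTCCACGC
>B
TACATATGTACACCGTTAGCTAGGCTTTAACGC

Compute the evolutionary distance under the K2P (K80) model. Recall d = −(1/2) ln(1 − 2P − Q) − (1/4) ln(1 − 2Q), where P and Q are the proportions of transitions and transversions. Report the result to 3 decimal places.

Of 33 sites, 2 differences are transitions and 8 are transversions, so P = 2/33 ≈ 0.060606 and Q = 8/33 ≈ 0.242424.
Under the Kimura two-parameter model, d = −½ ln(1 − 2P − Q) − ¼ ln(1 − 2Q).
1 − 2P − Q = 0.636364, giving −½ ln(0.636364) = 0.225992.
1 − 2Q = 0.515152, giving −¼ ln(0.515152) = 0.165823.
d = 0.225992 + 0.165823 = 0.391815.

0.392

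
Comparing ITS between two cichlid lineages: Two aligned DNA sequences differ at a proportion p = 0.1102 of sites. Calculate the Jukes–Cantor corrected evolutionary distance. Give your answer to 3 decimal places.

d = −(3/4) ln(1 − 4p/3) = −0.75 ln(1 − 0.146933) = −0.75 ln(0.853067)
  = −0.75 × (-0.158917) = 0.119188 substitutions/site.

0.119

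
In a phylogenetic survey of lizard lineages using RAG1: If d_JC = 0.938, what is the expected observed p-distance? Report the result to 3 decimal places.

p = (3/4)(1 − e^(−4d/3)) = 0.75 × (1 − e^(-1.250667)) = 0.75 × (1 − 0.286314) = 0.535265.

0.535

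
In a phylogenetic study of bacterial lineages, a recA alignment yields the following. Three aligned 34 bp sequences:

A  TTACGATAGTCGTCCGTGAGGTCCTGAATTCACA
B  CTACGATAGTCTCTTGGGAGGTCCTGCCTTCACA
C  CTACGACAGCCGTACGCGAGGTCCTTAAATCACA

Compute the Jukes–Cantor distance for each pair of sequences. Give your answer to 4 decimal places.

A–B: 8/34 sites differ → p ≈ 0.235294, d = −0.75 ln(1 − 0.313725) = 0.282358 ≈ 0.2824.
A–C: 7/34 sites differ → p ≈ 0.205882, d = −0.75 ln(1 − 0.274509) = 0.240680 ≈ 0.2407.
B–C: 11/34 sites differ → p ≈ 0.323529, d = −0.75 ln(1 − 0.431372) = 0.423397 ≈ 0.4234.

d(A,B) = 0.2824, d(A,C) = 0.2407, d(B,C) = 0.4234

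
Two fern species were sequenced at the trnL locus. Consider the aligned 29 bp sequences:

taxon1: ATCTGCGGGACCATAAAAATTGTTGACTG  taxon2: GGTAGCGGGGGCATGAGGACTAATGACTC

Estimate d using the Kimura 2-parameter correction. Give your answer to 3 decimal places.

0.750

Of 29 sites, 8 differences are transitions and 5 are transversions, so P = 8/29 ≈ 0.275862 and Q = 5/29 ≈ 0.172414.
Under the Kimura two-parameter model, d = −½ ln(1 − 2P − Q) − ¼ ln(1 − 2Q).
1 − 2P − Q = 0.275862, giving −½ ln(0.275862) = 0.643927.
1 − 2Q = 0.655172, giving −¼ ln(0.655172) = 0.105714.
d = 0.643927 + 0.105714 = 0.749641.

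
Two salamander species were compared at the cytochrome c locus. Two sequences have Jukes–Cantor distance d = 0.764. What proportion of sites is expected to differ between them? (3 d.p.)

0.479

p = (3/4)(1 − e^(−4d/3)) = 0.75 × (1 − e^(-1.018667)) = 0.75 × (1 − 0.361076) = 0.479193.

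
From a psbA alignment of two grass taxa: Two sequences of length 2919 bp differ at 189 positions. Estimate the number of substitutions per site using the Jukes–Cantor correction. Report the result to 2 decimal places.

p = 189/2919 ≈ 0.064748.
d = −(3/4) ln(1 − 4p/3) = −0.75 ln(1 − 0.086331) = −0.75 ln(0.913669)
  = −0.75 × (-0.090287) = 0.067715 substitutions/site.

0.07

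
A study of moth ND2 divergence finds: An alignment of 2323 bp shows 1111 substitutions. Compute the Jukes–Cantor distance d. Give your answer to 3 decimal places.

p = 1111/2323 ≈ 0.478261.
d = −(3/4) ln(1 − 4p/3) = −0.75 ln(1 − 0.637681) = −0.75 ln(0.362319)
  = −0.75 × (-1.015230) = 0.761423 substitutions/site.

0.761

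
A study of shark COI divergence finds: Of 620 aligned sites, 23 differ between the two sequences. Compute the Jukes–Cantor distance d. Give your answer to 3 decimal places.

p = 23/620 ≈ 0.037097.
d = −(3/4) ln(1 − 4p/3) = −0.75 ln(1 − 0.049463) = −0.75 ln(0.950537)
  = −0.75 × (-0.050728) = 0.038046 substitutions/site.

0.038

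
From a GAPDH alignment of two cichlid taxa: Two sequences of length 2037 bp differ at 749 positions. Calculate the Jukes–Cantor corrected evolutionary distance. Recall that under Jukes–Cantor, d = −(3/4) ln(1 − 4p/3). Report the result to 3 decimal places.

p = 749/2037 ≈ 0.367698.
d = −(3/4) ln(1 − 4p/3) = −0.75 ln(1 − 0.490264) = −0.75 ln(0.509736)
  = −0.75 × (-0.673862) = 0.505397 substitutions/site.

0.505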